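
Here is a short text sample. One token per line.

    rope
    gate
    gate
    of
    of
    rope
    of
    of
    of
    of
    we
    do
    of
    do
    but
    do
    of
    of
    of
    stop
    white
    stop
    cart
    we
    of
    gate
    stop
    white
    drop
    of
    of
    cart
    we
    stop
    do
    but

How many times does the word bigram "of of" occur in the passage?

Scanning the 35 overlapping bigram windows for "of of":
  position 4–5: of of
  position 7–8: of of
  position 8–9: of of
  position 9–10: of of
  position 17–18: of of
  position 18–19: of of
  position 30–31: of of

7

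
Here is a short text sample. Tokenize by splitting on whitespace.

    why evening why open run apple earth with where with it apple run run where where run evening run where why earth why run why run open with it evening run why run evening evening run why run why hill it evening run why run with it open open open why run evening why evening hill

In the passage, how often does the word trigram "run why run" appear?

Scanning the 54 overlapping trigram windows for "run why run":
  position 24–26: run why run
  position 31–33: run why run
  position 36–38: run why run
  position 43–45: run why run

4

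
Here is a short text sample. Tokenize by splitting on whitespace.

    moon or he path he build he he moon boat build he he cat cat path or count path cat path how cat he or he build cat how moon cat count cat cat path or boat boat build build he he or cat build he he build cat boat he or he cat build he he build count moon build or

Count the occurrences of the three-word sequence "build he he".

5

Scanning the 60 overlapping trigram windows for "build he he":
  position 6–8: build he he
  position 11–13: build he he
  position 40–42: build he he
  position 45–47: build he he
  position 55–57: build he he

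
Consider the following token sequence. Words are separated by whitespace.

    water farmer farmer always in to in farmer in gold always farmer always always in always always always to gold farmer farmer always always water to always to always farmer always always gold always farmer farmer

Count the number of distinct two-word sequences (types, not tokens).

20

36 tokens → 35 bigram windows in total.
Repeated bigrams (each contributes count−1 duplicates):
  always always: 5
  farmer always: 4
  always farmer: 3
  farmer farmer: 3
  always in: 2
  always to: 2
  gold always: 2
  to always: 2
15 duplicate windows → 35 − 15 = 20 distinct.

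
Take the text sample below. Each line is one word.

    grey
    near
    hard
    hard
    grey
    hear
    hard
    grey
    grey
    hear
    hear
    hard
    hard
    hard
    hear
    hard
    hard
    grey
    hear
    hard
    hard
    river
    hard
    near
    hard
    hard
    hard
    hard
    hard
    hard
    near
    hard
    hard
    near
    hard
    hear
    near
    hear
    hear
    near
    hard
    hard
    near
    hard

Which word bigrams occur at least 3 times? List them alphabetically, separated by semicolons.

grey hear; hard grey; hard hard; hard near; hear hard; near hard

Bigram counts meeting the condition (at least 3 times):
  grey hear: 3
  hard grey: 3
  hard hard: 12
  hard near: 4
  hear hard: 4
  near hard: 6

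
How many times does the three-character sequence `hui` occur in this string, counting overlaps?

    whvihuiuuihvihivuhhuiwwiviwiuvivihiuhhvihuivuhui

4

Sliding a length-3 window over the 48 characters (46 positions):
  position 5–7: hui
  position 19–21: hui
  position 41–43: hui
  position 46–48: hui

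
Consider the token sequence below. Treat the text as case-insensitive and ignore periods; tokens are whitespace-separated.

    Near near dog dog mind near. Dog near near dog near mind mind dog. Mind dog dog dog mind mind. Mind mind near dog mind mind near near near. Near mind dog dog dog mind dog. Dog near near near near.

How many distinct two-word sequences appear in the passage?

41 tokens → 40 bigram windows in total.
Repeated bigrams (each contributes count−1 duplicates):
  near near: 8
  dog dog: 6
  dog mind: 5
  mind mind: 5
  mind dog: 4
  near dog: 4
  dog near: 3
  mind near: 3
  … (1 more repeated)
31 duplicate windows → 40 − 31 = 9 distinct.

9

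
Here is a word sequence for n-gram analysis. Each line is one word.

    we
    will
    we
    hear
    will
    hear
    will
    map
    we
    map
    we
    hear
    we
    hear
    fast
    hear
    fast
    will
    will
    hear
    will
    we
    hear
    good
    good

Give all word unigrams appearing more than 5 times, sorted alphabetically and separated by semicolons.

hear; we; will

Unigram counts meeting the condition (more than 5 times):
  hear: 7
  we: 6
  will: 6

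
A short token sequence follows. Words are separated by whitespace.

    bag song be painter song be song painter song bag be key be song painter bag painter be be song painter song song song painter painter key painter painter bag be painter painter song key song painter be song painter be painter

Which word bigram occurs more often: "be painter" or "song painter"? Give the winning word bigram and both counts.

"be painter": 3 occurrences
"song painter": 6 occurrences

"song painter" (6 vs 3)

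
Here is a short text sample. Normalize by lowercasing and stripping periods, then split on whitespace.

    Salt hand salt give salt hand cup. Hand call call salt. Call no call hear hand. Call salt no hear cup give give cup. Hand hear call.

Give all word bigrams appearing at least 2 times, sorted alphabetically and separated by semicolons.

call salt; cup hand; hand call; salt hand

Bigram counts meeting the condition (at least 2 times):
  call salt: 2
  cup hand: 2
  hand call: 2
  salt hand: 2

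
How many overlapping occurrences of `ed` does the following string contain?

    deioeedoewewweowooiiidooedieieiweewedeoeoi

3

Sliding a length-2 window over the 42 characters (41 positions):
  position 6–7: ed
  position 25–26: ed
  position 36–37: ed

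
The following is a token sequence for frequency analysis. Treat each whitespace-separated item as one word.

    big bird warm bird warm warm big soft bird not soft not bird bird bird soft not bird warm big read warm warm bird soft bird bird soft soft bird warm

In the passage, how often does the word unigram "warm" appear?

7

Scanning the 31 tokens for "warm":
  position 3: warm
  position 5: warm
  position 6: warm
  position 19: warm
  position 22: warm
  position 23: warm
  position 31: warm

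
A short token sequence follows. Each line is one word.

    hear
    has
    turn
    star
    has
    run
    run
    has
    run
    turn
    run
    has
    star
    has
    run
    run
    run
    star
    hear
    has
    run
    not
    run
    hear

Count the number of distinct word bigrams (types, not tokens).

24 tokens → 23 bigram windows in total.
Repeated bigrams (each contributes count−1 duplicates):
  has run: 4
  run run: 3
  hear has: 2
  run has: 2
  star has: 2
8 duplicate windows → 23 − 8 = 15 distinct.

15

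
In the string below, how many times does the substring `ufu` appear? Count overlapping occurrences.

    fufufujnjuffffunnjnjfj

2

Sliding a length-3 window over the 22 characters (20 positions):
  position 2–4: ufu
  position 4–6: ufu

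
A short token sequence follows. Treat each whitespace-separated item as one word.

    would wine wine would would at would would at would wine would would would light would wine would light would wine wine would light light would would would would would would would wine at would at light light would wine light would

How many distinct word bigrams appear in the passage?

12

42 tokens → 41 bigram windows in total.
Repeated bigrams (each contributes count−1 duplicates):
  would would: 10
  would wine: 6
  light would: 5
  wine would: 4
  at would: 3
  would at: 3
  would light: 3
  light light: 2
  … (1 more repeated)
29 duplicate windows → 41 − 29 = 12 distinct.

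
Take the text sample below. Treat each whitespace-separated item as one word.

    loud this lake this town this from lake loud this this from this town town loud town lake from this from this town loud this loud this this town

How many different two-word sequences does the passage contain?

16

29 tokens → 28 bigram windows in total.
Repeated bigrams (each contributes count−1 duplicates):
  loud this: 4
  this town: 4
  from this: 3
  this from: 3
  this this: 2
  town loud: 2
12 duplicate windows → 28 − 12 = 16 distinct.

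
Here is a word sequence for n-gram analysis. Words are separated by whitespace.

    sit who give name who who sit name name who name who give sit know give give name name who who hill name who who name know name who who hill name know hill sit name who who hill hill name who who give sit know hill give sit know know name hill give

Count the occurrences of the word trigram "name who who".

Scanning the 52 overlapping trigram windows for "name who who":
  position 4–6: name who who
  position 19–21: name who who
  position 23–25: name who who
  position 28–30: name who who
  position 36–38: name who who
  position 41–43: name who who

6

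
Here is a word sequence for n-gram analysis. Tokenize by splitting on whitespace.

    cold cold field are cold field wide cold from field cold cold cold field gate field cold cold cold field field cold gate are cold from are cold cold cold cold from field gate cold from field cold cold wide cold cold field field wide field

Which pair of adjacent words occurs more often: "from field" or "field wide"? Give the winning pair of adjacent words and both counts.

"from field" (3 vs 2)

"from field": 3 occurrences
"field wide": 2 occurrences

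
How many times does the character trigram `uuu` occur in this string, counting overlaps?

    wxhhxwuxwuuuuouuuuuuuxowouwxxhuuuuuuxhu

Sliding a length-3 window over the 39 characters (37 positions):
  position 10–12: uuu
  position 11–13: uuu
  position 15–17: uuu
  position 16–18: uuu
  position 17–19: uuu
  position 18–20: uuu
  position 19–21: uuu
  position 31–33: uuu
  position 32–34: uuu
  position 33–35: uuu
  … (1 more)

11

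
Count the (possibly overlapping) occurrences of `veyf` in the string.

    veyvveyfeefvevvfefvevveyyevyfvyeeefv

Sliding a length-4 window over the 36 characters (33 positions):
  position 5–8: veyf

1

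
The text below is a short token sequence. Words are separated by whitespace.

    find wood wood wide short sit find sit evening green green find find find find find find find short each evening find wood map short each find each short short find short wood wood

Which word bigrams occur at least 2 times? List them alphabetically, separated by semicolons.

find find; find short; find wood; short each; wood wood

Bigram counts meeting the condition (at least 2 times):
  find find: 6
  find short: 2
  find wood: 2
  short each: 2
  wood wood: 2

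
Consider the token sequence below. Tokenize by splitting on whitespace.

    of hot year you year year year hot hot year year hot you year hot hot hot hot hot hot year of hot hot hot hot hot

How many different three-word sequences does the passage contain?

27 tokens → 25 trigram windows in total.
Repeated trigrams (each contributes count−1 duplicates):
  hot hot hot: 7
  hot hot year: 2
  year hot hot: 2
  year year hot: 2
9 duplicate windows → 25 − 9 = 16 distinct.

16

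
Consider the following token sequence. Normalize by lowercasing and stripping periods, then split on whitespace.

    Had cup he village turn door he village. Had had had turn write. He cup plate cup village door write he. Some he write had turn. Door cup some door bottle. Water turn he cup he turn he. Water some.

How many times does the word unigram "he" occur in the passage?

Scanning the 40 tokens for "he":
  position 3: he
  position 7: he
  position 14: he
  position 21: he
  position 23: he
  position 34: he
  position 36: he
  position 38: he

8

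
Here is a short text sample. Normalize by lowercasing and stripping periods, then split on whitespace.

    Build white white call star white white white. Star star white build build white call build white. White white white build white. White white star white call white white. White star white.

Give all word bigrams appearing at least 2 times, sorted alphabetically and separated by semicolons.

build white; star white; white build; white call; white star; white white

Bigram counts meeting the condition (at least 2 times):
  build white: 4
  star white: 4
  white build: 2
  white call: 3
  white star: 3
  white white: 10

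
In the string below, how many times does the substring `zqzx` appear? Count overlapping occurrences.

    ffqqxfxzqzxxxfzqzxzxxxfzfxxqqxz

2

Sliding a length-4 window over the 31 characters (28 positions):
  position 8–11: zqzx
  position 15–18: zqzx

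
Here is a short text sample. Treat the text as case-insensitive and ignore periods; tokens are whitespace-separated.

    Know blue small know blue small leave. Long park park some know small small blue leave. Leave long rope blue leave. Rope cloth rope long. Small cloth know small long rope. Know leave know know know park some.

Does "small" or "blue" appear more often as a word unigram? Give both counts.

"small" (6 vs 4)

"small": 6 occurrences
"blue": 4 occurrences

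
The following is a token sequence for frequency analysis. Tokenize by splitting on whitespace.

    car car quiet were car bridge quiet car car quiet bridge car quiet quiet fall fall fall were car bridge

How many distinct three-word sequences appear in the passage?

16

20 tokens → 18 trigram windows in total.
Repeated trigrams (each contributes count−1 duplicates):
  car car quiet: 2
  were car bridge: 2
2 duplicate windows → 18 − 2 = 16 distinct.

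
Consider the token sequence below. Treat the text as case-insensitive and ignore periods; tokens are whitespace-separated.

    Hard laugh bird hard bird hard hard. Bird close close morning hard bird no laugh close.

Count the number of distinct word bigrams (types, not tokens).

16 tokens → 15 bigram windows in total.
Repeated bigrams (each contributes count−1 duplicates):
  hard bird: 3
  bird hard: 2
3 duplicate windows → 15 − 3 = 12 distinct.

12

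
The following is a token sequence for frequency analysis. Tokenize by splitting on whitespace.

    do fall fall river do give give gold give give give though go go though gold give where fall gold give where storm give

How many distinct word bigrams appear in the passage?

18

24 tokens → 23 bigram windows in total.
Repeated bigrams (each contributes count−1 duplicates):
  give give: 3
  gold give: 3
  give where: 2
5 duplicate windows → 23 − 5 = 18 distinct.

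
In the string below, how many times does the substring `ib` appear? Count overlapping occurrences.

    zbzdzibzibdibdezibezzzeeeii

Sliding a length-2 window over the 27 characters (26 positions):
  position 6–7: ib
  position 9–10: ib
  position 12–13: ib
  position 17–18: ib

4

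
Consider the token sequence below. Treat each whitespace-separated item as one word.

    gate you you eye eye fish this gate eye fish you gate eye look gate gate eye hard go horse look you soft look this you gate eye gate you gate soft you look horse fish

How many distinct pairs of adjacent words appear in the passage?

28

36 tokens → 35 bigram windows in total.
Repeated bigrams (each contributes count−1 duplicates):
  gate eye: 4
  you gate: 3
  eye fish: 2
  gate you: 2
7 duplicate windows → 35 − 7 = 28 distinct.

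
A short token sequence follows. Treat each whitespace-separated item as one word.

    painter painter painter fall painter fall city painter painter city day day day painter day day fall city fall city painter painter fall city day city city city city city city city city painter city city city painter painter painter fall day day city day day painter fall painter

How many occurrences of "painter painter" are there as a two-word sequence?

Scanning the 48 overlapping bigram windows for "painter painter":
  position 1–2: painter painter
  position 2–3: painter painter
  position 8–9: painter painter
  position 21–22: painter painter
  position 38–39: painter painter
  position 39–40: painter painter

6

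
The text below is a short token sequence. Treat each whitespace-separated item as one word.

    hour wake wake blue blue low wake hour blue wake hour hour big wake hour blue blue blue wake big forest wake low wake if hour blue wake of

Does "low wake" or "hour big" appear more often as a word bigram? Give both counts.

"low wake" (2 vs 1)

"low wake": 2 occurrences
"hour big": 1 occurrence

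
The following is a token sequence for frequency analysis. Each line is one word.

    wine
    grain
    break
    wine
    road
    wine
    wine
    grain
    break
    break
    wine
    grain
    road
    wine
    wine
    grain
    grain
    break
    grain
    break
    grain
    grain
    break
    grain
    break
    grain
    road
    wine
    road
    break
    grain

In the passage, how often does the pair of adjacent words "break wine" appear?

Scanning the 30 overlapping bigram windows for "break wine":
  position 3–4: break wine
  position 10–11: break wine

2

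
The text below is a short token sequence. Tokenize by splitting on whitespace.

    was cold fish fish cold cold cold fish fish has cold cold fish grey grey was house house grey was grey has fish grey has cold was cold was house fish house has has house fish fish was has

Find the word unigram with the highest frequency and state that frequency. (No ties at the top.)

Unigram frequencies (highest first):
  fish: 9
  cold: 8
  was: 6
  has: 6
  grey: 5
  house: 5

"fish", 9 times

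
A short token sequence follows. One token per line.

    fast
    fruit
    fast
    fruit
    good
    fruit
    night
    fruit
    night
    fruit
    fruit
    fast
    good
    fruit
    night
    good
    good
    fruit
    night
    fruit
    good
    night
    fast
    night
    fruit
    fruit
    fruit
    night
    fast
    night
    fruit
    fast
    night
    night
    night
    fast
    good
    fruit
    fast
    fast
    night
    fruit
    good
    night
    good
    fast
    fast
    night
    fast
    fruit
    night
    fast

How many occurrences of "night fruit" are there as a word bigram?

6

Scanning the 51 overlapping bigram windows for "night fruit":
  position 7–8: night fruit
  position 9–10: night fruit
  position 19–20: night fruit
  position 24–25: night fruit
  position 30–31: night fruit
  position 41–42: night fruit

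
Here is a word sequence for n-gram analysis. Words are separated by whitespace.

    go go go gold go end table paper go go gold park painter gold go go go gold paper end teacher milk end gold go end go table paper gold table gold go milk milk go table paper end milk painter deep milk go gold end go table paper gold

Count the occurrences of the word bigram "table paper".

Scanning the 49 overlapping bigram windows for "table paper":
  position 7–8: table paper
  position 28–29: table paper
  position 37–38: table paper
  position 48–49: table paper

4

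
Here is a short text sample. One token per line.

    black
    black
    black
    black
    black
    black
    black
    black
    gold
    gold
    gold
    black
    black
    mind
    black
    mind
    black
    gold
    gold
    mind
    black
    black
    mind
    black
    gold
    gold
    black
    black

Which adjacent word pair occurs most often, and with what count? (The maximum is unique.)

Bigram frequencies (highest first):
  black black: 10
  gold gold: 4
  mind black: 4
  black gold: 3
  black mind: 3
  gold black: 2
  … (1 more, each ≤ 1)

"black black", 10 times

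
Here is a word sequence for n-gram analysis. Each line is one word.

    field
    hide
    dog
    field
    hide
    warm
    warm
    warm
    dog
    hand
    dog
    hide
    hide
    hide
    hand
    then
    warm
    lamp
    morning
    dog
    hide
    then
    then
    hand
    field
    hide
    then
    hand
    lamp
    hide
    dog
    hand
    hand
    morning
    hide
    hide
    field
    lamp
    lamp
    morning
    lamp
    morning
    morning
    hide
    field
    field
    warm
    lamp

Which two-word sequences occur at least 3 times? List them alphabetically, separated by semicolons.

Bigram counts meeting the condition (at least 3 times):
  field hide: 3
  hide hide: 3
  lamp morning: 3

field hide; hide hide; lamp morning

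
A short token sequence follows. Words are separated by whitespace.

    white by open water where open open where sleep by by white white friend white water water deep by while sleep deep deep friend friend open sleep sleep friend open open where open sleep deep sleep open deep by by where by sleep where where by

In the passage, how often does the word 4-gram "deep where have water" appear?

Scanning the 43 overlapping 4-gram windows for "deep where have water":
  (none found)

0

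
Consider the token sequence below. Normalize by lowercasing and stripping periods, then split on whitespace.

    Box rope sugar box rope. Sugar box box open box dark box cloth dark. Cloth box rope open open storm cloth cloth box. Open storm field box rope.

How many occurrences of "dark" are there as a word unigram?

Scanning the 28 tokens for "dark":
  position 11: dark
  position 14: dark

2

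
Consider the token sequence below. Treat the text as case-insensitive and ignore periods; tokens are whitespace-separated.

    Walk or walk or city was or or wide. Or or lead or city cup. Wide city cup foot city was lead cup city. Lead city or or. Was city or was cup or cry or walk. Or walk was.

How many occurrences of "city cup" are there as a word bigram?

2

Scanning the 39 overlapping bigram windows for "city cup":
  position 14–15: city cup
  position 17–18: city cup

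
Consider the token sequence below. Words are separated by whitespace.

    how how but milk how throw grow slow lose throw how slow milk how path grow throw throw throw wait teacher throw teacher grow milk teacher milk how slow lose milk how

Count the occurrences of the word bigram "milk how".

4

Scanning the 31 overlapping bigram windows for "milk how":
  position 4–5: milk how
  position 13–14: milk how
  position 27–28: milk how
  position 31–32: milk how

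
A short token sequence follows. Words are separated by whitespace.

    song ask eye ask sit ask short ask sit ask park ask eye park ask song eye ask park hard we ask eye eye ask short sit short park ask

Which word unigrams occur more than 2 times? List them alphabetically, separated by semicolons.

Unigram counts meeting the condition (more than 2 times):
  ask: 11
  eye: 5
  park: 4
  short: 3
  sit: 3

ask; eye; park; short; sit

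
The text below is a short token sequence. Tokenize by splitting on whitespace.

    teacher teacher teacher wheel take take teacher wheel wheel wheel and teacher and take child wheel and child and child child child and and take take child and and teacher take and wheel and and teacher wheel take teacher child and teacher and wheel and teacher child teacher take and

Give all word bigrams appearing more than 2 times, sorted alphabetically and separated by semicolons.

Bigram counts meeting the condition (more than 2 times):
  and and: 3
  and teacher: 5
  child and: 4
  teacher wheel: 3
  wheel and: 4

and and; and teacher; child and; teacher wheel; wheel and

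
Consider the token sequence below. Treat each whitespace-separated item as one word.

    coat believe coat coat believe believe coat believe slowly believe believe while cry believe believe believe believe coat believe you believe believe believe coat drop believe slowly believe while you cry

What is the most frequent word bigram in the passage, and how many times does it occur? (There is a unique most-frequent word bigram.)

"believe believe", 7 times

Bigram frequencies (highest first):
  believe believe: 7
  coat believe: 4
  believe coat: 4
  believe slowly: 2
  slowly believe: 2
  believe while: 2
  … (9 more, each ≤ 1)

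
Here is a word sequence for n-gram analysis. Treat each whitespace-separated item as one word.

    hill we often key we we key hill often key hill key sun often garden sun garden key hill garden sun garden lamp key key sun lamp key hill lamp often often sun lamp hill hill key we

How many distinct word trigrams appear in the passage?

38 tokens → 36 trigram windows in total.
Repeated trigrams (each contributes count−1 duplicates):
  garden sun garden: 2
1 duplicate windows → 36 − 1 = 35 distinct.

35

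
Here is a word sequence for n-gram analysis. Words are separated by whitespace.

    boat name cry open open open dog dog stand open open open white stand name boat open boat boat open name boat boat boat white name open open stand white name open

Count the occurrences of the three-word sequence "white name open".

2

Scanning the 30 overlapping trigram windows for "white name open":
  position 25–27: white name open
  position 30–32: white name open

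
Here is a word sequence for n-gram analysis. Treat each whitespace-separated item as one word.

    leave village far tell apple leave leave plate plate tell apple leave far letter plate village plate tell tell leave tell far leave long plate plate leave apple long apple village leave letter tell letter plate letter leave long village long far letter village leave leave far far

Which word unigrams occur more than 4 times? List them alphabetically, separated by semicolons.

far; leave; letter; plate; tell; village

Unigram counts meeting the condition (more than 4 times):
  far: 6
  leave: 11
  letter: 5
  plate: 7
  tell: 6
  village: 5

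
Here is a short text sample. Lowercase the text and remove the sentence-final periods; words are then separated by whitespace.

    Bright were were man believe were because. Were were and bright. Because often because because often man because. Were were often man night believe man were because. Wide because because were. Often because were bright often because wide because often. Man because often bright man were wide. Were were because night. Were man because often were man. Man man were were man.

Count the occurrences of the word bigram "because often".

5

Scanning the 61 overlapping bigram windows for "because often":
  position 12–13: because often
  position 15–16: because often
  position 39–40: because often
  position 42–43: because often
  position 54–55: because often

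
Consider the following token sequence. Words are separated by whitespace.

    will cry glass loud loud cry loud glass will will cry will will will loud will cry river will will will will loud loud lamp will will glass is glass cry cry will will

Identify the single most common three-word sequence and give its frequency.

"will will will", 3 times

Trigram frequencies (highest first):
  will will will: 3
  cry will will: 2
  will will loud: 2
  will cry glass: 1
  cry glass loud: 1
  glass loud loud: 1
  … (22 more, each ≤ 1)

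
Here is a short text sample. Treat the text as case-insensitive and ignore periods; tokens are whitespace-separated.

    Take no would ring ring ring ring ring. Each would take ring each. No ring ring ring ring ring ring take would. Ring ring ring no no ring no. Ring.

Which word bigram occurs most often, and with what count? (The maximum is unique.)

"ring ring", 11 times

Bigram frequencies (highest first):
  ring ring: 11
  no ring: 3
  would ring: 2
  ring each: 2
  ring no: 2
  take no: 1
  … (8 more, each ≤ 1)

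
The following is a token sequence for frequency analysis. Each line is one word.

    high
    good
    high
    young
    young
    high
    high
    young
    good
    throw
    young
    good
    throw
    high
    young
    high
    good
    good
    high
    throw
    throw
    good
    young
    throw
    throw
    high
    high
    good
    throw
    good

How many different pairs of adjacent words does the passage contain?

16

30 tokens → 29 bigram windows in total.
Repeated bigrams (each contributes count−1 duplicates):
  good throw: 3
  high good: 3
  high young: 3
  good high: 2
  high high: 2
  throw good: 2
  throw high: 2
  throw throw: 2
  … (2 more repeated)
13 duplicate windows → 29 − 13 = 16 distinct.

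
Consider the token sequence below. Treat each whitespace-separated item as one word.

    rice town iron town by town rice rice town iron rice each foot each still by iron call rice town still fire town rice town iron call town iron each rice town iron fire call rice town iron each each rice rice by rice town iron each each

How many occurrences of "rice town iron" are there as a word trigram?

6

Scanning the 46 overlapping trigram windows for "rice town iron":
  position 1–3: rice town iron
  position 8–10: rice town iron
  position 24–26: rice town iron
  position 31–33: rice town iron
  position 36–38: rice town iron
  position 44–46: rice town iron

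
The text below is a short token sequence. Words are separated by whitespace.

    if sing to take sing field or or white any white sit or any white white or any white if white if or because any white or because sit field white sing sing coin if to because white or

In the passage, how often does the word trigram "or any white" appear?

Scanning the 37 overlapping trigram windows for "or any white":
  position 13–15: or any white
  position 17–19: or any white

2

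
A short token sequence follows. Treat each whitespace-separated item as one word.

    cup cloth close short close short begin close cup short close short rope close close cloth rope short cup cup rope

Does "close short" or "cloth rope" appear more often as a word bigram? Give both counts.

"close short": 3 occurrences
"cloth rope": 1 occurrence

"close short" (3 vs 1)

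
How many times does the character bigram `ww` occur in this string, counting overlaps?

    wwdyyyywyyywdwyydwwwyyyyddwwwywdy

Sliding a length-2 window over the 33 characters (32 positions):
  position 1–2: ww
  position 18–19: ww
  position 19–20: ww
  position 27–28: ww
  position 28–29: ww

5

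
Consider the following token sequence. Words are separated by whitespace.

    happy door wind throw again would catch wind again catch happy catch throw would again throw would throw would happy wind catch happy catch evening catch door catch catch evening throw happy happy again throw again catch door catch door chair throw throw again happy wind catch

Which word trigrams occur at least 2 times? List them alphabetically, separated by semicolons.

Trigram counts meeting the condition (at least 2 times):
  catch door catch: 2
  catch happy catch: 2
  happy wind catch: 2

catch door catch; catch happy catch; happy wind catch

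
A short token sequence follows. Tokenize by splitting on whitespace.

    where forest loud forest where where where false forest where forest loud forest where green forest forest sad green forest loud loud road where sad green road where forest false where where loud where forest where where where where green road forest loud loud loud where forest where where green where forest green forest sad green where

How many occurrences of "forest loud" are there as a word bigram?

Scanning the 56 overlapping bigram windows for "forest loud":
  position 2–3: forest loud
  position 11–12: forest loud
  position 20–21: forest loud
  position 42–43: forest loud

4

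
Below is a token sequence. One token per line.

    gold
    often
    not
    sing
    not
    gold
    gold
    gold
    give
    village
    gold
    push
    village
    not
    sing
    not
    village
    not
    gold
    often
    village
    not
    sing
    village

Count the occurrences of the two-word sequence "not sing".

3

Scanning the 23 overlapping bigram windows for "not sing":
  position 3–4: not sing
  position 14–15: not sing
  position 22–23: not sing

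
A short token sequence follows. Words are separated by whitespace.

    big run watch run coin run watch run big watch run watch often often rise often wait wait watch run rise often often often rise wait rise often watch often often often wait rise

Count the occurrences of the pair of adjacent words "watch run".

Scanning the 33 overlapping bigram windows for "watch run":
  position 3–4: watch run
  position 7–8: watch run
  position 10–11: watch run
  position 19–20: watch run

4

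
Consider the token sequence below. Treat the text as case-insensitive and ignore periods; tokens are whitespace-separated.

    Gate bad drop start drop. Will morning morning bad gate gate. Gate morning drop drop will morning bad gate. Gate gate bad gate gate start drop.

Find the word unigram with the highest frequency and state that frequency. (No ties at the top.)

"gate", 9 times

Unigram frequencies (highest first):
  gate: 9
  drop: 5
  bad: 4
  morning: 4
  start: 2
  will: 2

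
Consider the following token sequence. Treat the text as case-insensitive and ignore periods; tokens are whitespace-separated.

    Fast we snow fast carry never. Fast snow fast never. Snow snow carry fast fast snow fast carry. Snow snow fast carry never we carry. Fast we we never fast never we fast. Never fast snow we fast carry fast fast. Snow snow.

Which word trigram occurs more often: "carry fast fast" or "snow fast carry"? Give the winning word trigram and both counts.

"snow fast carry" (3 vs 2)

"carry fast fast": 2 occurrences
"snow fast carry": 3 occurrences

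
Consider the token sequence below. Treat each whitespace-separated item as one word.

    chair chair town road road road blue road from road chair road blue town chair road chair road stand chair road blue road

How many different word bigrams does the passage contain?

14

23 tokens → 22 bigram windows in total.
Repeated bigrams (each contributes count−1 duplicates):
  chair road: 4
  road blue: 3
  blue road: 2
  road chair: 2
  road road: 2
8 duplicate windows → 22 − 8 = 14 distinct.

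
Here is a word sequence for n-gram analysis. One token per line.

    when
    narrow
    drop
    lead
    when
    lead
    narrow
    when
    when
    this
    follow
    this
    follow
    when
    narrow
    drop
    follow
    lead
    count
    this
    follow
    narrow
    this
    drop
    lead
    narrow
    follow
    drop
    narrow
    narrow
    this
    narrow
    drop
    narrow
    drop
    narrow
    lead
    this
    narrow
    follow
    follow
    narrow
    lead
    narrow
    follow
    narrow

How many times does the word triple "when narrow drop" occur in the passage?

Scanning the 44 overlapping trigram windows for "when narrow drop":
  position 1–3: when narrow drop
  position 14–16: when narrow drop

2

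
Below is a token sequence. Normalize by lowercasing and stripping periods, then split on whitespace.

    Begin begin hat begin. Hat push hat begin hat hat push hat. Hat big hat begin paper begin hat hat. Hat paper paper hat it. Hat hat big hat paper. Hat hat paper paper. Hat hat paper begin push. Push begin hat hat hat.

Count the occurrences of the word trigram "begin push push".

1

Scanning the 42 overlapping trigram windows for "begin push push":
  position 38–40: begin push push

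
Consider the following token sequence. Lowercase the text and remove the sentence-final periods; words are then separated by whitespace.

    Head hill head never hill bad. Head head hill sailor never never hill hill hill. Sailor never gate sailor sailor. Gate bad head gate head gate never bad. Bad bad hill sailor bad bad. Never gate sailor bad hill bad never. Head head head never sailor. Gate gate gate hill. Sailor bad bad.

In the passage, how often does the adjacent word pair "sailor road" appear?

0

Scanning the 52 overlapping bigram windows for "sailor road":
  (none found)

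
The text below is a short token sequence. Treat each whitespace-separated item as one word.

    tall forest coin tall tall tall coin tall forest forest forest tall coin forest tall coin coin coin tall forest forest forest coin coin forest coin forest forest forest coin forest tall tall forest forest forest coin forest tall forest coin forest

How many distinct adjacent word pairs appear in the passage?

9

42 tokens → 41 bigram windows in total.
Repeated bigrams (each contributes count−1 duplicates):
  forest forest: 8
  coin forest: 6
  forest coin: 6
  tall forest: 5
  forest tall: 4
  coin coin: 3
  coin tall: 3
  tall coin: 3
  … (1 more repeated)
32 duplicate windows → 41 − 32 = 9 distinct.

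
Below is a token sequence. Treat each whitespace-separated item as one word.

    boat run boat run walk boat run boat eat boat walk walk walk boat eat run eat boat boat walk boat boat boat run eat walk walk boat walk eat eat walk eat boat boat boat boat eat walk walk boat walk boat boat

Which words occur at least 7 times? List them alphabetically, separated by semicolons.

Unigram counts meeting the condition (at least 7 times):
  boat: 19
  eat: 8
  walk: 12

boat; eat; walk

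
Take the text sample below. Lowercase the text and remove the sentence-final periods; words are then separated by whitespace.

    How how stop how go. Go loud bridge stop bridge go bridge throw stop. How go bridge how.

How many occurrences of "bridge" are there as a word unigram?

Scanning the 18 tokens for "bridge":
  position 8: bridge
  position 10: bridge
  position 12: bridge
  position 17: bridge

4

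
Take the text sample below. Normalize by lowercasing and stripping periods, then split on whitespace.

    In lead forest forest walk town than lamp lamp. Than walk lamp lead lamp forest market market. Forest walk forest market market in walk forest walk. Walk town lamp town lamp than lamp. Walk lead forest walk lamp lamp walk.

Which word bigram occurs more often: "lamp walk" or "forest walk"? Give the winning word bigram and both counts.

"lamp walk": 2 occurrences
"forest walk": 4 occurrences

"forest walk" (4 vs 2)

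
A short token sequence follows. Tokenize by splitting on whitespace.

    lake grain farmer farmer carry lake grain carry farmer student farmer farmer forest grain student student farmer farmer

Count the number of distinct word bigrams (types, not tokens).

18 tokens → 17 bigram windows in total.
Repeated bigrams (each contributes count−1 duplicates):
  farmer farmer: 3
  lake grain: 2
  student farmer: 2
4 duplicate windows → 17 − 4 = 13 distinct.

13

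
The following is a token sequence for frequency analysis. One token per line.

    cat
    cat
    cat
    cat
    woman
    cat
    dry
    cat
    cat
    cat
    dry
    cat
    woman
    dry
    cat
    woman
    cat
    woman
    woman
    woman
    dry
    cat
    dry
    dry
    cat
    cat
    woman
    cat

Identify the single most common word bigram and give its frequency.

"cat cat", 6 times

Bigram frequencies (highest first):
  cat cat: 6
  cat woman: 5
  dry cat: 5
  woman cat: 3
  cat dry: 3
  woman dry: 2
  … (2 more, each ≤ 2)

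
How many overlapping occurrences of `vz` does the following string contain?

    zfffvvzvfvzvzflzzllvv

3

Sliding a length-2 window over the 21 characters (20 positions):
  position 6–7: vz
  position 10–11: vz
  position 12–13: vz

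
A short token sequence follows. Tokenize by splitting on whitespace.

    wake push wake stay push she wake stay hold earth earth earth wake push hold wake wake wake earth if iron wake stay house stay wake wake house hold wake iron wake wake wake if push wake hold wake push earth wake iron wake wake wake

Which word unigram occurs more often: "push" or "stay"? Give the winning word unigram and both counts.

"push": 5 occurrences
"stay": 4 occurrences

"push" (5 vs 4)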